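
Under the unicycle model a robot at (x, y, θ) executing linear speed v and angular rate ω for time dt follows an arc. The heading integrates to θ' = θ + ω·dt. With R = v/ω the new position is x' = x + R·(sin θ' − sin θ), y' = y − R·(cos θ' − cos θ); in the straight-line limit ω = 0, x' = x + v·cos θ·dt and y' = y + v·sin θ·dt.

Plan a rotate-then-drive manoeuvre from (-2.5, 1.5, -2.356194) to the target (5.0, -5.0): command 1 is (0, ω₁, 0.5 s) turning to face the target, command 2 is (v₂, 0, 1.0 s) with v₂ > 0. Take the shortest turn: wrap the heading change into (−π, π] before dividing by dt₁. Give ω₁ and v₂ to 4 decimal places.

heading to target = atan2(-5−1.5, 5−-2.5) = -0.7141
Δθ = wrap(-0.7141 − -2.3562) = 1.6421; ω₁ = Δθ/dt₁ = 3.2842
distance = √((5−-2.5)² + (-5−1.5)²) = 9.9247; v₂ = distance/dt₂ = 9.9247

ω₁ = 3.2842, v₂ = 9.9247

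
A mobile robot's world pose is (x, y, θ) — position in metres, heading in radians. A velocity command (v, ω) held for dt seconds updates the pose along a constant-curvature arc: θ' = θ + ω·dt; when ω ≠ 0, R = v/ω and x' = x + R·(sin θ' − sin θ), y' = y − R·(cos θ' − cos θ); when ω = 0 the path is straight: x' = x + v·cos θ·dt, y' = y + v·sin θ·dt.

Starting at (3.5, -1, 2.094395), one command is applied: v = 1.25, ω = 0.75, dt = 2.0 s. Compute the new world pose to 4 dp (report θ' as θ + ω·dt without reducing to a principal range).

θ' = 2.0944 + 0.75·2.0 = 3.5944
R = v/ω = 1.25/0.75 = 1.6667
x' = 3.5 + 1.6667·(sin 3.5944 − sin 2.0944) = 1.3275
y' = -1 − 1.6667·(cos 3.5944 − cos 2.0944) = -0.3346

(1.3275, -0.3346, 3.5944)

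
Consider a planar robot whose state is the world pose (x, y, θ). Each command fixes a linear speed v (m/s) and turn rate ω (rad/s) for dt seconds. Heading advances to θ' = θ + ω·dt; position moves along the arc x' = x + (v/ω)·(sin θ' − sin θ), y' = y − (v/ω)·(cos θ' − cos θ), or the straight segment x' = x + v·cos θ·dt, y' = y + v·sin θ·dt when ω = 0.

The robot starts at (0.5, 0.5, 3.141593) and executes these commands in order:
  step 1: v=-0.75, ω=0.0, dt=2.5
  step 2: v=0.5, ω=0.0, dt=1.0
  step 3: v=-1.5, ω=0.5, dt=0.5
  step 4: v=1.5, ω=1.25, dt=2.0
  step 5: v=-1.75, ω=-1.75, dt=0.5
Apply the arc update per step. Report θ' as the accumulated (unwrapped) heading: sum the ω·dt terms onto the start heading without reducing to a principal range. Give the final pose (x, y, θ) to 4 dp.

(1.8837, -1.0538, 5.0166)

step 1: θ'=3.1416 (straight) → pose (2.3750, 0.5000, 3.1416)
step 2: θ'=3.1416 (straight) → pose (1.8750, 0.5000, 3.1416)
step 3: θ'=3.3916 (R=-3.0000) → pose (2.6172, 0.5933, 3.3916)
step 4: θ'=5.8916 (R=1.2000) → pose (2.4561, -1.6786, 5.8916)
step 5: θ'=5.0166 (R=1.0000) → pose (1.8837, -1.0538, 5.0166)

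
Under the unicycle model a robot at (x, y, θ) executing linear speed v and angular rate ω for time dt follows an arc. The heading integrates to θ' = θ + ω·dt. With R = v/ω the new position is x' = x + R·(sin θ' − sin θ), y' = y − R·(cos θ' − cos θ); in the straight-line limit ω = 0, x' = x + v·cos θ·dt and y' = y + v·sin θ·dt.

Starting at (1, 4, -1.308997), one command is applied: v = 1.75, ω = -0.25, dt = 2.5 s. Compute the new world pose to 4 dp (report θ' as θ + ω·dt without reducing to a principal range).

θ' = -1.3090 + -0.25·2.5 = -1.9340
R = v/ω = 1.75/-0.25 = -7.0000
x' = 1 + -7.0000·(sin -1.9340 − sin -1.3090) = 0.7819
y' = 4 − -7.0000·(cos -1.9340 − cos -1.3090) = -0.2986

(0.7819, -0.2986, -1.9340)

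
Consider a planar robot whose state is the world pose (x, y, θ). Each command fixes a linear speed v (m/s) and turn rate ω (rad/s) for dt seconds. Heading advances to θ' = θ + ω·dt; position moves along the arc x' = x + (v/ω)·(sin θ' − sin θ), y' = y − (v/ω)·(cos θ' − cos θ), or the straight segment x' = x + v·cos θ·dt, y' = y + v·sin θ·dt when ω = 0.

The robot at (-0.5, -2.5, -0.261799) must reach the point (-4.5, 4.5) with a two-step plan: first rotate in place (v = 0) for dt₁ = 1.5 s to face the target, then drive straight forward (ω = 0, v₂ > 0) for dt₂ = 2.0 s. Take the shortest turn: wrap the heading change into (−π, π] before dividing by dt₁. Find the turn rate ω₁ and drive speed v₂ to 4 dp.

ω₁ = 1.5678, v₂ = 4.0311

heading to target = atan2(4.5−-2.5, -4.5−-0.5) = 2.0899
Δθ = wrap(2.0899 − -0.2618) = 2.3517; ω₁ = Δθ/dt₁ = 1.5678
distance = √((-4.5−-0.5)² + (4.5−-2.5)²) = 8.0623; v₂ = distance/dt₂ = 4.0311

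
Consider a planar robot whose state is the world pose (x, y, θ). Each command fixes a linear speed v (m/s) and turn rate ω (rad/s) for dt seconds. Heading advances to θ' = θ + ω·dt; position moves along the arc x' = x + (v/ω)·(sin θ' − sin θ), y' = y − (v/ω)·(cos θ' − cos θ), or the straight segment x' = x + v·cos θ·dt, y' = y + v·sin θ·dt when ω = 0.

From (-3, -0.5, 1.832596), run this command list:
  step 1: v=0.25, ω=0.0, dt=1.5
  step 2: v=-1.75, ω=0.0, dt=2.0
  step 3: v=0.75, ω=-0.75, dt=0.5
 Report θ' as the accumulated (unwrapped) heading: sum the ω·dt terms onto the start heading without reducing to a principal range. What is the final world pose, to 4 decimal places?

(-2.2189, -3.1467, 1.4576)

step 1: θ'=1.8326 (straight) → pose (-3.0971, -0.1378, 1.8326)
step 2: θ'=1.8326 (straight) → pose (-2.1912, -3.5185, 1.8326)
step 3: θ'=1.4576 (R=-1.0000) → pose (-2.2189, -3.1467, 1.4576)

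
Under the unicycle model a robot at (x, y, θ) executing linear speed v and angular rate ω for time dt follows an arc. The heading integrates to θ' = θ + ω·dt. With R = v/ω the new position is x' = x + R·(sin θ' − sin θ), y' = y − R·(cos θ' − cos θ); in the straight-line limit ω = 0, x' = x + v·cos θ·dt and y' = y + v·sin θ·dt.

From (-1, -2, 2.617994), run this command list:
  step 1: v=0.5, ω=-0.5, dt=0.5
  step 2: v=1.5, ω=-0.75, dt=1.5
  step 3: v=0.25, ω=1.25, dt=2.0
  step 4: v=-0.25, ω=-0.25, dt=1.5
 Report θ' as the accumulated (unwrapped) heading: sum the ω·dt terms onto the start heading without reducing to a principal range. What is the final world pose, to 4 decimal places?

(-1.6560, 0.6046, 3.3680)

step 1: θ'=2.3680 (R=-1.0000) → pose (-1.1987, -1.8494, 2.3680)
step 2: θ'=1.2430 (R=-2.0000) → pose (-1.6948, 0.2254, 1.2430)
step 3: θ'=3.7430 (R=0.2000) → pose (-1.9973, 0.4547, 3.7430)
step 4: θ'=3.3680 (R=1.0000) → pose (-1.6560, 0.6046, 3.3680)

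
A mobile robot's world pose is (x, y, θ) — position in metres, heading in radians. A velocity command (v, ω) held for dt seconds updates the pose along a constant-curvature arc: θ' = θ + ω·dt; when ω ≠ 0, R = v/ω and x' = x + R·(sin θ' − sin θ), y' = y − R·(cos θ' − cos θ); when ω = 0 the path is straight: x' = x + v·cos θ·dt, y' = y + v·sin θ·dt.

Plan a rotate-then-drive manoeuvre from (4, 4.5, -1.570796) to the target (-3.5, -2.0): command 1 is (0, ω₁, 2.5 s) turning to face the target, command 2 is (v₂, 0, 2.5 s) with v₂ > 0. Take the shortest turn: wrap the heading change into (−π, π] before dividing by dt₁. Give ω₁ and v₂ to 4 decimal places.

heading to target = atan2(-2−4.5, -3.5−4) = -2.4275
Δθ = wrap(-2.4275 − -1.5708) = -0.8567; ω₁ = Δθ/dt₁ = -0.3427
distance = √((-3.5−4)² + (-2−4.5)²) = 9.9247; v₂ = distance/dt₂ = 3.9699

ω₁ = -0.3427, v₂ = 3.9699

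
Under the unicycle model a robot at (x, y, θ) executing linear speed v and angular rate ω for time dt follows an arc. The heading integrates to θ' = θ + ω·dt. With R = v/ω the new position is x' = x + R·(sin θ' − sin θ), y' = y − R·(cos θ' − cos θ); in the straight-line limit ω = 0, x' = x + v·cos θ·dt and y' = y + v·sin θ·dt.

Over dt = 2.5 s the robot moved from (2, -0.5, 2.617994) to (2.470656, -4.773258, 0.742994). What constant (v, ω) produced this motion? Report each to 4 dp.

v = -2.0000, ω = -0.7500

Δθ = 0.742994 − 2.617994 = -1.875000
ω = Δθ/dt = -1.875000/2.5 = -0.7500
R = −Δy/(cos θ' − cos θ) = 2.6667
v = R·ω = 2.6667·-0.7500 = -2.0000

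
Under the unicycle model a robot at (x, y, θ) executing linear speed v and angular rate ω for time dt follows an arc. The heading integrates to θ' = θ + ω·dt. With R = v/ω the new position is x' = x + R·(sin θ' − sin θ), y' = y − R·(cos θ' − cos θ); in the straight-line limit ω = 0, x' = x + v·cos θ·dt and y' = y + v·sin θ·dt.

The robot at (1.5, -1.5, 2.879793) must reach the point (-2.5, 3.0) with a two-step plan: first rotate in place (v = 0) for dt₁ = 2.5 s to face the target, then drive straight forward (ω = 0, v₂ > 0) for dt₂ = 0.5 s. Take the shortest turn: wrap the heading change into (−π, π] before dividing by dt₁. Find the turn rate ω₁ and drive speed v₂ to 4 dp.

heading to target = atan2(3−-1.5, -2.5−1.5) = 2.2974
Δθ = wrap(2.2974 − 2.8798) = -0.5824; ω₁ = Δθ/dt₁ = -0.2329
distance = √((-2.5−1.5)² + (3−-1.5)²) = 6.0208; v₂ = distance/dt₂ = 12.0416

ω₁ = -0.2329, v₂ = 12.0416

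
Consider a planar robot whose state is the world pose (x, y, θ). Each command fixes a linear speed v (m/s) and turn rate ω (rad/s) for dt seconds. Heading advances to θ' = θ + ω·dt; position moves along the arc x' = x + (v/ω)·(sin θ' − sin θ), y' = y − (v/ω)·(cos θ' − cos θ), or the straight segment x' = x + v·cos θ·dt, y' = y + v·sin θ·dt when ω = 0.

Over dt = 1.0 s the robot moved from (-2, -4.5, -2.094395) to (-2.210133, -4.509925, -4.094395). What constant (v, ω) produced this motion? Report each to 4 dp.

v = 0.2500, ω = -2.0000

Δθ = -4.094395 − -2.094395 = -2.000000
ω = Δθ/dt = -2.000000/1.0 = -2.0000
R = Δx/(sin θ' − sin θ) = -0.1250
v = R·ω = -0.1250·-2.0000 = 0.2500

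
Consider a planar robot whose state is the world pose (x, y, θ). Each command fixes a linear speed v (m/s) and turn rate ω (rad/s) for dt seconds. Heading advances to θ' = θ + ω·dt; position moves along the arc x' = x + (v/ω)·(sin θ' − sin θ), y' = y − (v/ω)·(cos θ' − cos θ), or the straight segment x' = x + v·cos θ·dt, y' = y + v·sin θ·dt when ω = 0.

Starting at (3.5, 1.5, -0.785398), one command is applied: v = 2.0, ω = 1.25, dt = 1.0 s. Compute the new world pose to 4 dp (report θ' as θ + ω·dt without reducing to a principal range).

(5.3483, 1.2010, 0.4646)

θ' = -0.7854 + 1.25·1.0 = 0.4646
R = v/ω = 2.0/1.25 = 1.6000
x' = 3.5 + 1.6000·(sin 0.4646 − sin -0.7854) = 5.3483
y' = 1.5 − 1.6000·(cos 0.4646 − cos -0.7854) = 1.2010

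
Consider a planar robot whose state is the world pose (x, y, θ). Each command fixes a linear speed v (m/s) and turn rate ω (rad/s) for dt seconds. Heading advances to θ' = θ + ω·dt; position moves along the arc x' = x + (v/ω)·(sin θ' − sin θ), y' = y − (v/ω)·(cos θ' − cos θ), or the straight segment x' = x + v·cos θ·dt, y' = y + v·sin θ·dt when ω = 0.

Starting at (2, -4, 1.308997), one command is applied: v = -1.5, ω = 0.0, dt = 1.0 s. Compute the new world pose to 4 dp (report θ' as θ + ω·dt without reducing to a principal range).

θ' = 1.3090 + 0.0·1.0 = 1.3090
ω = 0 → straight: x' = 2 + -1.5·cos(1.3090)·1.0 = 1.6118
y' = -4 + -1.5·sin(1.3090)·1.0 = -5.4489

(1.6118, -5.4489, 1.3090)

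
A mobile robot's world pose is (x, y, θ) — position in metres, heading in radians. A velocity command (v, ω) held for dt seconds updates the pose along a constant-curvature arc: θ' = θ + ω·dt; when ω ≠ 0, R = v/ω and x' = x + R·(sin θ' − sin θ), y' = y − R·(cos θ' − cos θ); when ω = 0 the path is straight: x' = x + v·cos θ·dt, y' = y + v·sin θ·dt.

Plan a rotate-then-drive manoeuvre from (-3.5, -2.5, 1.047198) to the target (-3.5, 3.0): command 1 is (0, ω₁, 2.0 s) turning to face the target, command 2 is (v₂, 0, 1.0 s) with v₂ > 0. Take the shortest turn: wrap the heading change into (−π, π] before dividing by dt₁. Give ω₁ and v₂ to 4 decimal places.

ω₁ = 0.2618, v₂ = 5.5000

heading to target = atan2(3−-2.5, -3.5−-3.5) = 1.5708
Δθ = wrap(1.5708 − 1.0472) = 0.5236; ω₁ = Δθ/dt₁ = 0.2618
distance = √((-3.5−-3.5)² + (3−-2.5)²) = 5.5000; v₂ = distance/dt₂ = 5.5000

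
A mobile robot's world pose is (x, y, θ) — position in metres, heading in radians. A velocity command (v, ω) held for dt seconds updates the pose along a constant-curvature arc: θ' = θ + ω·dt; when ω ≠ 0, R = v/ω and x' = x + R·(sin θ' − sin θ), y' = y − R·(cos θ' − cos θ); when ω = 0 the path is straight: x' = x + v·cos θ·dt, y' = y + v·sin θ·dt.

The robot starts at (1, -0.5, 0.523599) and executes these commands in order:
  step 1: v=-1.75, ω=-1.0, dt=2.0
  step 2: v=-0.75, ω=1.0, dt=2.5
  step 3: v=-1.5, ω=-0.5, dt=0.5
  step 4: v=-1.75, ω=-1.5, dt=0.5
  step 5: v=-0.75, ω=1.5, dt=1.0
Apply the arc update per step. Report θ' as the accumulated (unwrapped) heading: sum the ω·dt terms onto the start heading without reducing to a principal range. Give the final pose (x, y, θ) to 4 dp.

step 1: θ'=-1.4764 (R=1.7500) → pose (-1.6172, 0.8506, -1.4764)
step 2: θ'=1.0236 (R=-0.7500) → pose (-3.0044, 1.1701, 1.0236)
step 3: θ'=0.7736 (R=3.0000) → pose (-3.4702, 0.5848, 0.7736)
step 4: θ'=0.0236 (R=1.1667) → pose (-4.2578, 0.2531, 0.0236)
step 5: θ'=1.5236 (R=-0.5000) → pose (-4.7455, -0.2232, 1.5236)

(-4.7455, -0.2232, 1.5236)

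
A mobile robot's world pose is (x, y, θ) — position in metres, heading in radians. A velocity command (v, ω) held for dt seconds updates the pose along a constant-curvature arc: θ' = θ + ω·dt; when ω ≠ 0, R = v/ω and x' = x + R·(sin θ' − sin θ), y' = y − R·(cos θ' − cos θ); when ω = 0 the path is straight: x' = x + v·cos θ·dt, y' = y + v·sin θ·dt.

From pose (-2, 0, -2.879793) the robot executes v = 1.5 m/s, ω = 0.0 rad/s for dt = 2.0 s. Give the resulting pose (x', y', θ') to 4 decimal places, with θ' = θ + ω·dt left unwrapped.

(-4.8978, -0.7765, -2.8798)

θ' = -2.8798 + 0.0·2.0 = -2.8798
ω = 0 → straight: x' = -2 + 1.5·cos(-2.8798)·2.0 = -4.8978
y' = 0 + 1.5·sin(-2.8798)·2.0 = -0.7765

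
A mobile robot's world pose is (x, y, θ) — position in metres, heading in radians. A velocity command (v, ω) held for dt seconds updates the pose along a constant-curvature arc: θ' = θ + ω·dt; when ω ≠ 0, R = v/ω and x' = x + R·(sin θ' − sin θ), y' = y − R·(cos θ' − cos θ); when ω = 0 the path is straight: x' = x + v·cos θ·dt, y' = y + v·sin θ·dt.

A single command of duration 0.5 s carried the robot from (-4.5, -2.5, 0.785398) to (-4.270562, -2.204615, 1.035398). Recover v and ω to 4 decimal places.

v = 0.7500, ω = 0.5000

Δθ = 1.035398 − 0.785398 = 0.250000
ω = Δθ/dt = 0.250000/0.5 = 0.5000
R = −Δy/(cos θ' − cos θ) = 1.5000
v = R·ω = 1.5000·0.5000 = 0.7500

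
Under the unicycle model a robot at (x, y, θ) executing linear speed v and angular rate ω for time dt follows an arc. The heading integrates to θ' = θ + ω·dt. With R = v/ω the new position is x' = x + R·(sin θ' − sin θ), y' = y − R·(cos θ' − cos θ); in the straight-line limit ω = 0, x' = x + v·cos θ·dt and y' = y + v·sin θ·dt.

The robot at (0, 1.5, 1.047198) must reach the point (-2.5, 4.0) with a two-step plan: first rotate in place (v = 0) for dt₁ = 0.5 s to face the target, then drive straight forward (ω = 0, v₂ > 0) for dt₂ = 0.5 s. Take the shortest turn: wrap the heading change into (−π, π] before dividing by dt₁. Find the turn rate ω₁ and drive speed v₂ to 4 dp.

ω₁ = 2.6180, v₂ = 7.0711

heading to target = atan2(4−1.5, -2.5−0) = 2.3562
Δθ = wrap(2.3562 − 1.0472) = 1.3090; ω₁ = Δθ/dt₁ = 2.6180
distance = √((-2.5−0)² + (4−1.5)²) = 3.5355; v₂ = distance/dt₂ = 7.0711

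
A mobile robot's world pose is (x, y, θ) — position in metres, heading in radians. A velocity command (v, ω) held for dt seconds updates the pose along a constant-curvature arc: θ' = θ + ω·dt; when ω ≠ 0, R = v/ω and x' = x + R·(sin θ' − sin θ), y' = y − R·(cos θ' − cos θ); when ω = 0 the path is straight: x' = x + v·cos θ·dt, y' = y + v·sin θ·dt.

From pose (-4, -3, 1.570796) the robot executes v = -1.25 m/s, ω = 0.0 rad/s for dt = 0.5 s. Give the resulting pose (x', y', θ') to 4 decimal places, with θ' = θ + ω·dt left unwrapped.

θ' = 1.5708 + 0.0·0.5 = 1.5708
ω = 0 → straight: x' = -4 + -1.25·cos(1.5708)·0.5 = -4.0000
y' = -3 + -1.25·sin(1.5708)·0.5 = -3.6250

(-4.0000, -3.6250, 1.5708)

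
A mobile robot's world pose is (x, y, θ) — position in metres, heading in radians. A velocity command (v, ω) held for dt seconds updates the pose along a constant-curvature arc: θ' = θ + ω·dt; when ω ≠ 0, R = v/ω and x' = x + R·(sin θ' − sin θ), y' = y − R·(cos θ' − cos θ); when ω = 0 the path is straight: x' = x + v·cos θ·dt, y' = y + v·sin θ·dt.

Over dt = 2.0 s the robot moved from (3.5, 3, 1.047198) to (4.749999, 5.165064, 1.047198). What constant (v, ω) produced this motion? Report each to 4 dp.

v = 1.2500, ω = 0.0000

Δθ = 1.047198 − 1.047198 = 0.000000
ω = Δθ/dt = 0.000000/2.0 = 0.0000
ω = 0 → v = (Δx·cos θ + Δy·sin θ)/dt = 1.2500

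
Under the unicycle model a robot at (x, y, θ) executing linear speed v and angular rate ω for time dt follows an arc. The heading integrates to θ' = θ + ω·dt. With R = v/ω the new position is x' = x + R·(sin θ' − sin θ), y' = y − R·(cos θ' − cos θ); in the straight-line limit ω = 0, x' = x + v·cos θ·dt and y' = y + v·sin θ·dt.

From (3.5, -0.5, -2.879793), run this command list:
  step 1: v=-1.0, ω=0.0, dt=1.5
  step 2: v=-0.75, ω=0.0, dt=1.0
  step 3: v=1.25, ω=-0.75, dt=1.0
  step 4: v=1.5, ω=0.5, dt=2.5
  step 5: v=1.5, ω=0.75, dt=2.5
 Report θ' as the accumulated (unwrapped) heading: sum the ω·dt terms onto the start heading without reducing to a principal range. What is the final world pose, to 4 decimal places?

(1.3956, -3.4562, -0.5048)

step 1: θ'=-2.8798 (straight) → pose (4.9489, -0.1118, -2.8798)
step 2: θ'=-2.8798 (straight) → pose (5.6733, 0.0823, -2.8798)
step 3: θ'=-3.6298 (R=-1.6667) → pose (4.4602, 0.2203, -3.6298)
step 4: θ'=-2.3798 (R=3.0000) → pose (0.9825, -0.2585, -2.3798)
step 5: θ'=-0.5048 (R=2.0000) → pose (1.3956, -3.4562, -0.5048)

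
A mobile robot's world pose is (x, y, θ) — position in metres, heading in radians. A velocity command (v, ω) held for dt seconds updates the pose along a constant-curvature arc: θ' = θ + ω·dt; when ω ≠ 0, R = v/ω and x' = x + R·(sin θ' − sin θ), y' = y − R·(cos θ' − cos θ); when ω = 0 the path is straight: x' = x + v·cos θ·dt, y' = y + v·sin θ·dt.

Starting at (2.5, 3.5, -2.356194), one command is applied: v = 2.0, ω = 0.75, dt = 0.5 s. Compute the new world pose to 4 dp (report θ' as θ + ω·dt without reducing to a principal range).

θ' = -2.3562 + 0.75·0.5 = -1.9812
R = v/ω = 2.0/0.75 = 2.6667
x' = 2.5 + 2.6667·(sin -1.9812 − sin -2.3562) = 1.9404
y' = 3.5 − 2.6667·(cos -1.9812 − cos -2.3562) = 2.6783

(1.9404, 2.6783, -1.9812)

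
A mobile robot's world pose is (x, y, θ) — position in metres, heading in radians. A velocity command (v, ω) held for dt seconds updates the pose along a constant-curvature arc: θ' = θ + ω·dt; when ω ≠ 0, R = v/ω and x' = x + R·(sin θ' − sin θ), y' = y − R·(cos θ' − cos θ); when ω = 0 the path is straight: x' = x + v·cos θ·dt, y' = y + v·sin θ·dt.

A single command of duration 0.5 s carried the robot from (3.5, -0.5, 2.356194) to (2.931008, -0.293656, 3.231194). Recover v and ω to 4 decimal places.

v = 1.2500, ω = 1.7500

Δθ = 3.231194 − 2.356194 = 0.875000
ω = Δθ/dt = 0.875000/0.5 = 1.7500
R = Δx/(sin θ' − sin θ) = 0.7143
v = R·ω = 0.7143·1.7500 = 1.2500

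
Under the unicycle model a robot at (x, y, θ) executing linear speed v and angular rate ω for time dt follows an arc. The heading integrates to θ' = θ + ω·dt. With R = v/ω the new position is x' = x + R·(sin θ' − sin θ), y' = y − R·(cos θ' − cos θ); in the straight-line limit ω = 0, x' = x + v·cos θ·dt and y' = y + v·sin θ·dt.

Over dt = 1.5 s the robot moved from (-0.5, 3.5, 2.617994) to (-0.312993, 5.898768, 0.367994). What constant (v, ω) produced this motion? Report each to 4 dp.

Δθ = 0.367994 − 2.617994 = -2.250000
ω = Δθ/dt = -2.250000/1.5 = -1.5000
R = −Δy/(cos θ' − cos θ) = -1.3333
v = R·ω = -1.3333·-1.5000 = 2.0000

v = 2.0000, ω = -1.5000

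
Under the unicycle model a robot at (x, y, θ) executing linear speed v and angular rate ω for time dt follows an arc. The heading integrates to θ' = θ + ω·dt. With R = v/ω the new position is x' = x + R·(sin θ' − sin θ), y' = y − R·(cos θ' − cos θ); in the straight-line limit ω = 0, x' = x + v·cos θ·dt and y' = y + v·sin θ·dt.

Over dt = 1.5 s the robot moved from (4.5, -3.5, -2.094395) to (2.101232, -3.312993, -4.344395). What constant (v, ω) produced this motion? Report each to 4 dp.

v = 2.0000, ω = -1.5000

Δθ = -4.344395 − -2.094395 = -2.250000
ω = Δθ/dt = -2.250000/1.5 = -1.5000
R = Δx/(sin θ' − sin θ) = -1.3333
v = R·ω = -1.3333·-1.5000 = 2.0000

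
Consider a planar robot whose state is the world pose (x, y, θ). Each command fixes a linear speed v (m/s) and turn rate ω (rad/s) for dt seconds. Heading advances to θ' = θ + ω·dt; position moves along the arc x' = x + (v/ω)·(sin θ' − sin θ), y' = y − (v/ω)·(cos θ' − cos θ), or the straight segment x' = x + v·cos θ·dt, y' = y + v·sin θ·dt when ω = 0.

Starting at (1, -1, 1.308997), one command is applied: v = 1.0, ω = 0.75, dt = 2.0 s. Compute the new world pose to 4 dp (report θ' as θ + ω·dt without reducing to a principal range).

(0.1474, 0.6054, 2.8090)

θ' = 1.3090 + 0.75·2.0 = 2.8090
R = v/ω = 1.0/0.75 = 1.3333
x' = 1 + 1.3333·(sin 2.8090 − sin 1.3090) = 0.1474
y' = -1 − 1.3333·(cos 2.8090 − cos 1.3090) = 0.6054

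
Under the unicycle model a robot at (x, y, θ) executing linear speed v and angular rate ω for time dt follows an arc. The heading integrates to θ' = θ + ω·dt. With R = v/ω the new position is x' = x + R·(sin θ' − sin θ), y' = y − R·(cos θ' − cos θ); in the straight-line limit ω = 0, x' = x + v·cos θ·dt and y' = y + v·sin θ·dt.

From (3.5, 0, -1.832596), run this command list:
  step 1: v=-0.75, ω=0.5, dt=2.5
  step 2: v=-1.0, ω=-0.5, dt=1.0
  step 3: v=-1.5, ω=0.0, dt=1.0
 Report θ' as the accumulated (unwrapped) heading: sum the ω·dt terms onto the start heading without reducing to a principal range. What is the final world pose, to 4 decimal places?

step 1: θ'=-0.5826 (R=-1.5000) → pose (2.8764, 1.6408, -0.5826)
step 2: θ'=-1.0826 (R=2.0000) → pose (2.2104, 2.3728, -1.0826)
step 3: θ'=-1.0826 (straight) → pose (1.5069, 3.6976, -1.0826)

(1.5069, 3.6976, -1.0826)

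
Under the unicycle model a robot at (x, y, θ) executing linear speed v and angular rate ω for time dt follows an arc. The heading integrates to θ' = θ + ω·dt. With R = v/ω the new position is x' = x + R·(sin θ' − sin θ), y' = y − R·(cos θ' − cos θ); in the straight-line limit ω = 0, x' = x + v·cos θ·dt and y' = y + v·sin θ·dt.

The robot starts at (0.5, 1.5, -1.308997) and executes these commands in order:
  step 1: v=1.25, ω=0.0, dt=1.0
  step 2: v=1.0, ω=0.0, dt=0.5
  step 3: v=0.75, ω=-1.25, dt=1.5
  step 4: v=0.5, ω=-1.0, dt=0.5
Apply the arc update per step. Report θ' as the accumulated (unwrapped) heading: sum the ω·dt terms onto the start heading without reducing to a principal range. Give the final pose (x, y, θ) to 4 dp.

(0.1110, -0.8738, -3.6840)

step 1: θ'=-1.3090 (straight) → pose (0.8235, 0.2926, -1.3090)
step 2: θ'=-1.3090 (straight) → pose (0.9529, -0.1904, -1.3090)
step 3: θ'=-3.1840 (R=-0.6000) → pose (0.3479, -0.9451, -3.1840)
step 4: θ'=-3.6840 (R=-0.5000) → pose (0.1110, -0.8738, -3.6840)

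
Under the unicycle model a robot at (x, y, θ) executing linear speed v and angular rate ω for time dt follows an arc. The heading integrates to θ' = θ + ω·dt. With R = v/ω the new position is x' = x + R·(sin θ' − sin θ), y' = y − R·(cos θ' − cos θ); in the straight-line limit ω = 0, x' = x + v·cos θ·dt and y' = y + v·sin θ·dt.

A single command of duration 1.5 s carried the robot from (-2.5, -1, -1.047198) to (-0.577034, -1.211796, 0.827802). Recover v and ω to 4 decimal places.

Δθ = 0.827802 − -1.047198 = 1.875000
ω = Δθ/dt = 1.875000/1.5 = 1.2500
R = Δx/(sin θ' − sin θ) = 1.2000
v = R·ω = 1.2000·1.2500 = 1.5000

v = 1.5000, ω = 1.2500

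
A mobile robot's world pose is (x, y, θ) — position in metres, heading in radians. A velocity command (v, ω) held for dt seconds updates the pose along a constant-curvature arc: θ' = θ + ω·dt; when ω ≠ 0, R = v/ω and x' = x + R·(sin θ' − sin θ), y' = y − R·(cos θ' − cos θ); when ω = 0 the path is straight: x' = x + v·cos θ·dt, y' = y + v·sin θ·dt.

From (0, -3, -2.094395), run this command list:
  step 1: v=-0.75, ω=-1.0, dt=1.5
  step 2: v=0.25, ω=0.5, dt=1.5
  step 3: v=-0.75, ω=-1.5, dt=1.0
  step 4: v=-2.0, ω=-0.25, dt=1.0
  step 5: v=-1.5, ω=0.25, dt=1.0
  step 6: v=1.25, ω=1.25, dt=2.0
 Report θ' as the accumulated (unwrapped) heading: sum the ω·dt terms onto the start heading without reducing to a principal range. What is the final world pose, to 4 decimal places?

(0.1695, -6.4482, -1.8444)

step 1: θ'=-3.5944 (R=0.7500) → pose (0.9776, -2.7006, -3.5944)
step 2: θ'=-2.8444 (R=0.5000) → pose (0.6125, -2.6721, -2.8444)
step 3: θ'=-4.3444 (R=0.5000) → pose (1.2254, -2.9703, -4.3444)
step 4: θ'=-4.5944 (R=8.0000) → pose (1.7054, -4.9065, -4.5944)
step 5: θ'=-4.3444 (R=-6.0000) → pose (2.0654, -6.3587, -4.3444)
step 6: θ'=-1.8444 (R=1.0000) → pose (0.1695, -6.4482, -1.8444)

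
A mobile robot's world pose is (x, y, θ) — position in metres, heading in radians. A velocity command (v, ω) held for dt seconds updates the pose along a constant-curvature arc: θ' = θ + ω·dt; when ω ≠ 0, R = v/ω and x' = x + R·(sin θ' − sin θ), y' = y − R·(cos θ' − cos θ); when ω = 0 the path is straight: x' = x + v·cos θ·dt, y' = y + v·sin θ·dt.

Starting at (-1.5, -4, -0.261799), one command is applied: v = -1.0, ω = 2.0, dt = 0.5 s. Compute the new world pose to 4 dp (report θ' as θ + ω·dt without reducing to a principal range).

(-1.9659, -4.1131, 0.7382)

θ' = -0.2618 + 2.0·0.5 = 0.7382
R = v/ω = -1.0/2.0 = -0.5000
x' = -1.5 + -0.5000·(sin 0.7382 − sin -0.2618) = -1.9659
y' = -4 − -0.5000·(cos 0.7382 − cos -0.2618) = -4.1131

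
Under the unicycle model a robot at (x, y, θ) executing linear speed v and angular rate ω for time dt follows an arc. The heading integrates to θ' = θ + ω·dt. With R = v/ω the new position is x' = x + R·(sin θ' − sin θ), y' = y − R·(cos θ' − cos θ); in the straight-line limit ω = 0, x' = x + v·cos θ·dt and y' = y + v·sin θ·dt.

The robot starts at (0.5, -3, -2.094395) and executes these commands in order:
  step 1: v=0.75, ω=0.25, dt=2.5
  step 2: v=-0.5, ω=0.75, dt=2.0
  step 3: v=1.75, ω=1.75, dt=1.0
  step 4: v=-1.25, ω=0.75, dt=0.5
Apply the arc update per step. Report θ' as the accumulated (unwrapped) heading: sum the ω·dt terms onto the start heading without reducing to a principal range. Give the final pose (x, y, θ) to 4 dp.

step 1: θ'=-1.4694 (R=3.0000) → pose (0.1135, -4.8037, -1.4694)
step 2: θ'=0.0306 (R=-0.6667) → pose (-0.5702, -4.2048, 0.0306)
step 3: θ'=1.7806 (R=1.0000) → pose (0.3773, -2.9970, 1.7806)
step 4: θ'=2.1556 (R=-1.6667) → pose (0.6177, -3.5700, 2.1556)

(0.6177, -3.5700, 2.1556)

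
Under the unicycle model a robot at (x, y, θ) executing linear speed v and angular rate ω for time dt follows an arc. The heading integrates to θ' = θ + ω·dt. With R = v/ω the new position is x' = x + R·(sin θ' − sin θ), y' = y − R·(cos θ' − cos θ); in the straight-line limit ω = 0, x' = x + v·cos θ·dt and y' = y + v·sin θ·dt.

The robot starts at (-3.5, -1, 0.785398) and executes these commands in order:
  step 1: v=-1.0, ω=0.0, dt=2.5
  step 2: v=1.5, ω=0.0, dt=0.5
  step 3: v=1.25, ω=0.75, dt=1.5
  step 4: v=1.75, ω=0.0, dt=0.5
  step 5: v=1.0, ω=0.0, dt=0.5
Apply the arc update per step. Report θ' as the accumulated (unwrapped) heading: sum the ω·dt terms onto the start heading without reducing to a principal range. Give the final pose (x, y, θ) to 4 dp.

(-4.8025, 0.7927, 1.9104)

step 1: θ'=0.7854 (straight) → pose (-5.2678, -2.7678, 0.7854)
step 2: θ'=0.7854 (straight) → pose (-4.7374, -2.2374, 0.7854)
step 3: θ'=1.9104 (R=1.6667) → pose (-4.3445, -0.5037, 1.9104)
step 4: θ'=1.9104 (straight) → pose (-4.6359, 0.3213, 1.9104)
step 5: θ'=1.9104 (straight) → pose (-4.8025, 0.7927, 1.9104)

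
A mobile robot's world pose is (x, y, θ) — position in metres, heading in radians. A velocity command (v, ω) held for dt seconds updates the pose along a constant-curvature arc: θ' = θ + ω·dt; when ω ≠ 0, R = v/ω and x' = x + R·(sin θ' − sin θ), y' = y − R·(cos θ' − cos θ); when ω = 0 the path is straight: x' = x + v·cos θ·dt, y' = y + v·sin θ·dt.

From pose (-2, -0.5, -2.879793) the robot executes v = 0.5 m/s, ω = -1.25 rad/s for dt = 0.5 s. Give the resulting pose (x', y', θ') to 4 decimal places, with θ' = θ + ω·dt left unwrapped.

(-2.2456, -0.4875, -3.5048)

θ' = -2.8798 + -1.25·0.5 = -3.5048
R = v/ω = 0.5/-1.25 = -0.4000
x' = -2 + -0.4000·(sin -3.5048 − sin -2.8798) = -2.2456
y' = -0.5 − -0.4000·(cos -3.5048 − cos -2.8798) = -0.4875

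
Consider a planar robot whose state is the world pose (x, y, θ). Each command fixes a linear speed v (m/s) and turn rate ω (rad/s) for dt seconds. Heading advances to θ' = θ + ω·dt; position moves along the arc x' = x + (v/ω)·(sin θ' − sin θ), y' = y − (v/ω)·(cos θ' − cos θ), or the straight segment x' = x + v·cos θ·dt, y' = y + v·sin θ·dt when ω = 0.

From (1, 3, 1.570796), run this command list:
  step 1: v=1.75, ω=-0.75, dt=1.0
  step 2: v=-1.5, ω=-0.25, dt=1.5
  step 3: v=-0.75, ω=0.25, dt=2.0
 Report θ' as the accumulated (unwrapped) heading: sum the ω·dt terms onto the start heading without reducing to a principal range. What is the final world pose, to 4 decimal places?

step 1: θ'=0.8208 (R=-2.3333) → pose (1.6261, 4.5905, 0.8208)
step 2: θ'=0.4458 (R=6.0000) → pose (-0.1770, 3.2667, 0.4458)
step 3: θ'=0.9458 (R=-3.0000) → pose (-1.3164, 2.3152, 0.9458)

(-1.3164, 2.3152, 0.9458)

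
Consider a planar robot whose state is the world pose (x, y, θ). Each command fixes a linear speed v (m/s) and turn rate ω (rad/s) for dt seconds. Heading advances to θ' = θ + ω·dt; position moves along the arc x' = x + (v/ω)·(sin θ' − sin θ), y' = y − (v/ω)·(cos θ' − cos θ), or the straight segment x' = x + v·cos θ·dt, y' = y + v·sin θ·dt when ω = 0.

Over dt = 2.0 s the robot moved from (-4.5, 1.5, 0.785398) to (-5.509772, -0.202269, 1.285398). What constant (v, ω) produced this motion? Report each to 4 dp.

v = -1.0000, ω = 0.2500

Δθ = 1.285398 − 0.785398 = 0.500000
ω = Δθ/dt = 0.500000/2.0 = 0.2500
R = −Δy/(cos θ' − cos θ) = -4.0000
v = R·ω = -4.0000·0.2500 = -1.0000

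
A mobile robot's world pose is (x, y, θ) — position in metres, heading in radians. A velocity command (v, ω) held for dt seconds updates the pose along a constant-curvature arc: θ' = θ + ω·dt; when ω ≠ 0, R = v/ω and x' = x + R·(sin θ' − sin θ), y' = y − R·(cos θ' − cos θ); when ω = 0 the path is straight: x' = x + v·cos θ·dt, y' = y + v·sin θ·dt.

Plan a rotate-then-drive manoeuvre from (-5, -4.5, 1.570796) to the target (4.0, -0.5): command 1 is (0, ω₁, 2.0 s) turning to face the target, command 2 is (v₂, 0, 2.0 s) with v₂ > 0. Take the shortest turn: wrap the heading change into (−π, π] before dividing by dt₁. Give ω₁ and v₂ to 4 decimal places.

heading to target = atan2(-0.5−-4.5, 4−-5) = 0.4182
Δθ = wrap(0.4182 − 1.5708) = -1.1526; ω₁ = Δθ/dt₁ = -0.5763
distance = √((4−-5)² + (-0.5−-4.5)²) = 9.8489; v₂ = distance/dt₂ = 4.9244

ω₁ = -0.5763, v₂ = 4.9244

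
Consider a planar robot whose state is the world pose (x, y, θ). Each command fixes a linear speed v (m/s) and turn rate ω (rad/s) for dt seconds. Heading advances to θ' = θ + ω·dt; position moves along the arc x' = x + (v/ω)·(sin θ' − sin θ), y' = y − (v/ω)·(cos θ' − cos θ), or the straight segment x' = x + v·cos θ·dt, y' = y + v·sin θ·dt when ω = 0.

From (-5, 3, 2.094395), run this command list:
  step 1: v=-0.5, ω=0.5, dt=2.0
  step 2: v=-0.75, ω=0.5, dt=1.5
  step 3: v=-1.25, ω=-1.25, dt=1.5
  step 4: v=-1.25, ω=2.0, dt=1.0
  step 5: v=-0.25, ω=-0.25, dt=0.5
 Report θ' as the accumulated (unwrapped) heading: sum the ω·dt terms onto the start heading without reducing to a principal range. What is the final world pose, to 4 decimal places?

(-0.4465, 2.3863, 3.8444)

step 1: θ'=3.0944 (R=-1.0000) → pose (-4.1812, 2.5011, 3.0944)
step 2: θ'=3.8444 (R=-1.5000) → pose (-3.1408, 2.8549, 3.8444)
step 3: θ'=1.9694 (R=1.0000) → pose (-1.5729, 2.4800, 1.9694)
step 4: θ'=3.9694 (R=-0.6250) → pose (-0.5366, 2.2998, 3.9694)
step 5: θ'=3.8444 (R=1.0000) → pose (-0.4465, 2.3863, 3.8444)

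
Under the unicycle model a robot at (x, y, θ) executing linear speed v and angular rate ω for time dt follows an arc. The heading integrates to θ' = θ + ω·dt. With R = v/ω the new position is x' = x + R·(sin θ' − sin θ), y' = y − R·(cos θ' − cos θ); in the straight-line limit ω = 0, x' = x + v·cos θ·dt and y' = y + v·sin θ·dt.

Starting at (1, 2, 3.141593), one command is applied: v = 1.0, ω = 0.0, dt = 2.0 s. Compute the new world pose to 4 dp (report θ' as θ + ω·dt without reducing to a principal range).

(-1.0000, 2.0000, 3.1416)

θ' = 3.1416 + 0.0·2.0 = 3.1416
ω = 0 → straight: x' = 1 + 1.0·cos(3.1416)·2.0 = -1.0000
y' = 2 + 1.0·sin(3.1416)·2.0 = 2.0000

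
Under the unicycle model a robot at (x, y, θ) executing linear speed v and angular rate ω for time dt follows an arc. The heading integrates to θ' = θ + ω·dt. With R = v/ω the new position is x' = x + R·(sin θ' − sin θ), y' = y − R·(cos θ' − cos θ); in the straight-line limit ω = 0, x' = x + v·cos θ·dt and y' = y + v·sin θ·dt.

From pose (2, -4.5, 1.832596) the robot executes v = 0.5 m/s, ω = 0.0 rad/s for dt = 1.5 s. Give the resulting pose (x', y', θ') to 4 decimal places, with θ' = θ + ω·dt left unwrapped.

(1.8059, -3.7756, 1.8326)

θ' = 1.8326 + 0.0·1.5 = 1.8326
ω = 0 → straight: x' = 2 + 0.5·cos(1.8326)·1.5 = 1.8059
y' = -4.5 + 0.5·sin(1.8326)·1.5 = -3.7756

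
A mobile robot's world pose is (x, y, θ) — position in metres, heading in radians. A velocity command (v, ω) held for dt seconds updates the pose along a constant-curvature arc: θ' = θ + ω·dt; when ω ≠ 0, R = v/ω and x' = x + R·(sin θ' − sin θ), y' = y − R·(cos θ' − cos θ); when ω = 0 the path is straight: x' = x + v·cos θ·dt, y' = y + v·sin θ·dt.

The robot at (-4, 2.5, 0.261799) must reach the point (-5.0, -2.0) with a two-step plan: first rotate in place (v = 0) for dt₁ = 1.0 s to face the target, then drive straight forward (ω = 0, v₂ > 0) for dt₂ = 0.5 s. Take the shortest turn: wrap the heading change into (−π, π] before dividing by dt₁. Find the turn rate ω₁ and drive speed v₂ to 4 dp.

ω₁ = -2.0513, v₂ = 9.2195

heading to target = atan2(-2−2.5, -5−-4) = -1.7895
Δθ = wrap(-1.7895 − 0.2618) = -2.0513; ω₁ = Δθ/dt₁ = -2.0513
distance = √((-5−-4)² + (-2−2.5)²) = 4.6098; v₂ = distance/dt₂ = 9.2195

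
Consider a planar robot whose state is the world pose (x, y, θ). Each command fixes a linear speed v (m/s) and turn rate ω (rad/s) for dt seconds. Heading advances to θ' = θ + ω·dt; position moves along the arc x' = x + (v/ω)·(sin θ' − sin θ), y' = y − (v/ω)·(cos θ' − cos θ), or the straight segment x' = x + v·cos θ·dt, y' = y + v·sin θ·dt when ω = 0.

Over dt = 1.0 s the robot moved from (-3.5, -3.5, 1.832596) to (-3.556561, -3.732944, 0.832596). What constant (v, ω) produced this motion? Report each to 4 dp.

Δθ = 0.832596 − 1.832596 = -1.000000
ω = Δθ/dt = -1.000000/1.0 = -1.0000
R = −Δy/(cos θ' − cos θ) = 0.2500
v = R·ω = 0.2500·-1.0000 = -0.2500

v = -0.2500, ω = -1.0000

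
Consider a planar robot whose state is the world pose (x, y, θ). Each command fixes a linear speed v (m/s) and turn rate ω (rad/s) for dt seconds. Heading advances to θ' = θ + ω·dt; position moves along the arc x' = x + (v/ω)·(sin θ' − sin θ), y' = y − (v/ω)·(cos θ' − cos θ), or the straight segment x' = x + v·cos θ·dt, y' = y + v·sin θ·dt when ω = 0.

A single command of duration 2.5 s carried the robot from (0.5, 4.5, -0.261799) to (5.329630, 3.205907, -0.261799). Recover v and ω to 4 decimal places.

Δθ = -0.261799 − -0.261799 = 0.000000
ω = Δθ/dt = 0.000000/2.5 = 0.0000
ω = 0 → v = (Δx·cos θ + Δy·sin θ)/dt = 2.0000

v = 2.0000, ω = 0.0000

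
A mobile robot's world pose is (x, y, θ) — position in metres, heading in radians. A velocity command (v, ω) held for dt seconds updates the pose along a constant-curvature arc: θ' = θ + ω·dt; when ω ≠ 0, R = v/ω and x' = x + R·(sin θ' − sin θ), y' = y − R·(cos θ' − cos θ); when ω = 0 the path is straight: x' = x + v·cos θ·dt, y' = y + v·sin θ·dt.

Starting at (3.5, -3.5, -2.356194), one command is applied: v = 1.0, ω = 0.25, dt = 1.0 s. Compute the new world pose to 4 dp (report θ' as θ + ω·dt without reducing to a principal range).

θ' = -2.3562 + 0.25·1.0 = -2.1062
R = v/ω = 1.0/0.25 = 4.0000
x' = 3.5 + 4.0000·(sin -2.1062 − sin -2.3562) = 2.8882
y' = -3.5 − 4.0000·(cos -2.1062 − cos -2.3562) = -4.2877

(2.8882, -4.2877, -2.1062)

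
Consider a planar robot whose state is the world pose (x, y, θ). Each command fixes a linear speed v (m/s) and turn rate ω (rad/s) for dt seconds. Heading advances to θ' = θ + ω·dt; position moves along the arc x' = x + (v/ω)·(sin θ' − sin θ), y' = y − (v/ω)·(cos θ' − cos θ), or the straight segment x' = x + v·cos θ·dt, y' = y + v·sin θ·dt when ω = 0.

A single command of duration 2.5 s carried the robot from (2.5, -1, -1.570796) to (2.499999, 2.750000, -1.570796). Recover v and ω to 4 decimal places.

v = -1.5000, ω = 0.0000

Δθ = -1.570796 − -1.570796 = 0.000000
ω = Δθ/dt = 0.000000/2.5 = 0.0000
ω = 0 → v = (Δx·cos θ + Δy·sin θ)/dt = -1.5000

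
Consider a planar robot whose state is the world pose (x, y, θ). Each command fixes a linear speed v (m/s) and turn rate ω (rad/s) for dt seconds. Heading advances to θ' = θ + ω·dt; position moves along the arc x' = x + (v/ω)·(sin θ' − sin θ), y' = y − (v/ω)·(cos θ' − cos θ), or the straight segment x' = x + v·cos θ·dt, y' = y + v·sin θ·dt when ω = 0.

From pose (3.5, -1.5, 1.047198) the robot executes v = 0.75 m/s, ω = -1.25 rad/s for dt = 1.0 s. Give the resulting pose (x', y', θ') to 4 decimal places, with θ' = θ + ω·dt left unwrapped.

θ' = 1.0472 + -1.25·1.0 = -0.2028
R = v/ω = 0.75/-1.25 = -0.6000
x' = 3.5 + -0.6000·(sin -0.2028 − sin 1.0472) = 4.1405
y' = -1.5 − -0.6000·(cos -0.2028 − cos 1.0472) = -1.2123

(4.1405, -1.2123, -0.2028)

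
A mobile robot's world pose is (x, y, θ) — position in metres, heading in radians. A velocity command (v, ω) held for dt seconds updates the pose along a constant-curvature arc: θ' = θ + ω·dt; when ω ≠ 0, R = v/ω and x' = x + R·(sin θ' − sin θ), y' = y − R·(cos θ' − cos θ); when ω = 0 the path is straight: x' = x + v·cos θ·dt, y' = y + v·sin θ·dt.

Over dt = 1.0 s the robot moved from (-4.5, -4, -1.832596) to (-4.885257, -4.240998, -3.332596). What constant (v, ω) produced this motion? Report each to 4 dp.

v = 0.5000, ω = -1.5000

Δθ = -3.332596 − -1.832596 = -1.500000
ω = Δθ/dt = -1.500000/1.0 = -1.5000
R = Δx/(sin θ' − sin θ) = -0.3333
v = R·ω = -0.3333·-1.5000 = 0.5000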